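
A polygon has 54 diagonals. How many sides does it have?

Using d = n(n - 3)/2, we solve 54 = n(n - 3)/2.
So n(n - 3) = 108.
Testing n = 12: 12 * 9 = 108 = 108. Correct.
The polygon has 12 sides.

12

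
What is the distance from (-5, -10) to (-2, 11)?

d = sqrt((3)^2 + (21)^2) = sqrt(450) = 15*sqrt(2)

15*sqrt(2)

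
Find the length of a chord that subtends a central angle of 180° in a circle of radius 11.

Drop a perpendicular from the center to the chord, bisecting both the chord and the central angle.
Each half-chord = r sin(θ/2) = 11 sin(90°).
The full chord = 2 × 11 × sin(90°) = 22.

22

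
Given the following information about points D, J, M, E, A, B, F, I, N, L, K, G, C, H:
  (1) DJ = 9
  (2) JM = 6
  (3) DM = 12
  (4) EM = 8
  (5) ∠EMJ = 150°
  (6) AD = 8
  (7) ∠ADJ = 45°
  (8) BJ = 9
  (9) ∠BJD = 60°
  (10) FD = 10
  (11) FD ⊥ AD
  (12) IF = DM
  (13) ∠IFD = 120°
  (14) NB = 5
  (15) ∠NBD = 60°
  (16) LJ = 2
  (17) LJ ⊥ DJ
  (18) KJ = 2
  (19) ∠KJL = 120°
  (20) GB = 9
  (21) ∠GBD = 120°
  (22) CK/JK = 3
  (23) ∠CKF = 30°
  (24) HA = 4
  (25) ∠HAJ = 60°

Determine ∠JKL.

Step 1: By the law of cosines on triangle KJL: KL² = 2² + 2² − 2·2·2·cos(120°) = 12, so KL = 2·√3.
Step 2: By the inverse law of cosines on triangle JKL: cos(∠JKL) = (2² + (2·√3)² − 2²) / (2·2·2·√3) = 12/13.86 = 0.866, so ∠JKL = 30°.

Therefore, the measure of angle ∠JKL = 30°.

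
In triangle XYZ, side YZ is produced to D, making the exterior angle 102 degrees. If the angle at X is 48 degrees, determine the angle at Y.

By the exterior angle theorem: exterior angle = sum of remote interior angles.
102 = 48 + angle Y
angle Y = 102 - 48 = 54 degrees

54 degrees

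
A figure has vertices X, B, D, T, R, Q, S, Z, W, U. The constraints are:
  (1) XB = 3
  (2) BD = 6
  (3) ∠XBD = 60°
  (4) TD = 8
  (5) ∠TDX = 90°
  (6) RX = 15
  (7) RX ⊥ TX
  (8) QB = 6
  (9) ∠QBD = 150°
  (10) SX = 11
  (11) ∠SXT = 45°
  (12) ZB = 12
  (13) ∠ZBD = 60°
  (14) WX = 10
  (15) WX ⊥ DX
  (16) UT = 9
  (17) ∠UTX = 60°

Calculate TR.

Step 1: By the law of cosines on triangle XBD: XD² = 3² + 6² − 2·3·6·cos(60°) = 27, so XD = 3·√3.
Step 2: By the law of cosines on triangle XDT: XT² = (3·√3)² + 8² − 2·3·√3·8·cos(90°) = 91, so XT = √91.
Step 3: By the law of cosines on triangle TXR: TR² = √91² + 15² − 2·√91·15·cos(90°) = 316, so TR = 2·√79.

Therefore, the length of TR = 2·√79.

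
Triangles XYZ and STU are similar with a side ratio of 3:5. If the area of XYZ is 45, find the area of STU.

Area ratio = (3/5)^2 = 9/25. Area of STU = 45 * 25/9 = 125.

125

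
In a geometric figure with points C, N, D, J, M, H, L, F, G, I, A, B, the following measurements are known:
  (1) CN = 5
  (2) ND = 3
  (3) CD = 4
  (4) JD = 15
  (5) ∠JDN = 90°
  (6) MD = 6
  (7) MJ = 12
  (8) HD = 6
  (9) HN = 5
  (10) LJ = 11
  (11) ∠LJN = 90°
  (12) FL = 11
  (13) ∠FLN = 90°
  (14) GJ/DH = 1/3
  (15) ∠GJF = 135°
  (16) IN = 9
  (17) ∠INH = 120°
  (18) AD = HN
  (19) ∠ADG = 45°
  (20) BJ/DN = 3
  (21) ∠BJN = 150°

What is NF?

Step 1: By the law of cosines on triangle JDN: JN² = 15² + 3² − 2·15·3·cos(90°) = 234, so JN = 3·√26.
Step 2: By the law of cosines on triangle LJN: LN² = 11² + (3·√26)² − 2·11·3·√26·cos(90°) = 355, so LN ≈ 18.84.
Step 3: By the law of cosines on triangle NLF: NF² = 18.84² + 11² − 2·18.84·11·cos(90°) = 476, so NF = 2·√119.

Therefore, the length of NF = 2·√119.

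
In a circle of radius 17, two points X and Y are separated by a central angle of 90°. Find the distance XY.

Drop a perpendicular from the center to the chord, bisecting both the chord and the central angle.
Each half-chord = r sin(θ/2) = 17 sin(45°).
The full chord = 2 × 17 × sin(45°) = 17*sqrt(2).

17*sqrt(2)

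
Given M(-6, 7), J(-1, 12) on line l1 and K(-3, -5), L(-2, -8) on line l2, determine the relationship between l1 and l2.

Slope of line 1: m1 = (12 - 7)/(-1 - -6) = 5/5 = 1
Slope of line 2: m2 = (-8 - -5)/(-2 - -3) = -3/1 = -3
m1 != m2 (1 != -3), so not parallel.
m1 * m2 = (1) * (-3) = -3 != -1, so not perpendicular.
The lines are neither parallel nor perpendicular.

Neither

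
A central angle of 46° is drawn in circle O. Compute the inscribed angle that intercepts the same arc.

An inscribed angle intercepts an arc from a point on the circle, while the central angle intercepts the same arc from the center.
The inscribed angle is always half the central angle: 46° / 2 = 23°.

23°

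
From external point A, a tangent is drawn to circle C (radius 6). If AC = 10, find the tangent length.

The tangent, radius, and line from the external point to the center form a right triangle.
The right angle is where the tangent meets the radius.
By the Pythagorean theorem: tangent² + 6² = 10²
tangent² = 100 - 36 = 64
tangent = 8

8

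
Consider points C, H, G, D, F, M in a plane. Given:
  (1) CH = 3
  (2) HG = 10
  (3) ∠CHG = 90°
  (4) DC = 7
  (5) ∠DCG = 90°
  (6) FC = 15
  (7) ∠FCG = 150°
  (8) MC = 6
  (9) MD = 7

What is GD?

Step 1: By the law of cosines on triangle CHG: CG² = 3² + 10² − 2·3·10·cos(90°) = 109, so CG = √109.
Step 2: By the law of cosines on triangle GCD: GD² = √109² + 7² − 2·√109·7·cos(90°) = 158, so GD = √158.

Therefore, the length of GD = √158.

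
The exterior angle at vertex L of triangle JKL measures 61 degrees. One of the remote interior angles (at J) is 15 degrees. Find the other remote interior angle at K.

By the exterior angle theorem: exterior angle = sum of remote interior angles.
61 = 15 + angle K
angle K = 61 - 15 = 46 degrees

46 degrees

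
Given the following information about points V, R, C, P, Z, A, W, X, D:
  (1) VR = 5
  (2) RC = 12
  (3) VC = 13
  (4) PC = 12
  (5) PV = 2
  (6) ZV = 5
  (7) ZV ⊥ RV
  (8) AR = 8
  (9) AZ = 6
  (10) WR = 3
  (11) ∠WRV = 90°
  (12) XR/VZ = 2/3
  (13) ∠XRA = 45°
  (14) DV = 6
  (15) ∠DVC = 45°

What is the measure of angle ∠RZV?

Step 1: By the law of cosines on triangle ZVR: ZR² = 5² + 5² − 2·5·5·cos(90°) = 50, so ZR = 5·√2.
Step 2: By the inverse law of cosines on triangle RZV: cos(∠RZV) = ((5·√2)² + 5² − 5²) / (2·5·√2·5) = 50/70.71 = 0.7071, so ∠RZV = 45°.

Therefore, the measure of angle ∠RZV = 45°.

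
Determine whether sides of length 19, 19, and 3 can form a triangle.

Sort the sides: 3, 19, 19.
It suffices to check that the sum of the two smallest exceeds the largest:
3 + 19 = 22 > 19. ✓
Yes, a valid triangle can be formed.

Yes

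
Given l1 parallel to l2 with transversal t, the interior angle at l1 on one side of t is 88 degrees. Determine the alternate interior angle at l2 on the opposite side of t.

Alternate interior angles are equal: 88 degrees.

88 degrees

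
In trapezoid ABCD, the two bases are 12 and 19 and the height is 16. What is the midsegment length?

midsegment = (12 + 19) / 2 = 31 / 2 = 31/2

31/2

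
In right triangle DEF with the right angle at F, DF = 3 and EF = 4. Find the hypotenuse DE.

DE = sqrt(3^2 + 4^2) = sqrt(25) = 5

5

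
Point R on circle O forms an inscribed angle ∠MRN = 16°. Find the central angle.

Central angle = 2 × 16° = 32° (inscribed angle theorem).

32°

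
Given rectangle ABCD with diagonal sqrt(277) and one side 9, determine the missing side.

The diagonal of a rectangle forms a right triangle with the two sides.
Rearranging the Pythagorean theorem: missing side = sqrt(d^2 - known^2).
= sqrt(277 - 81) = sqrt(196) = 14.

14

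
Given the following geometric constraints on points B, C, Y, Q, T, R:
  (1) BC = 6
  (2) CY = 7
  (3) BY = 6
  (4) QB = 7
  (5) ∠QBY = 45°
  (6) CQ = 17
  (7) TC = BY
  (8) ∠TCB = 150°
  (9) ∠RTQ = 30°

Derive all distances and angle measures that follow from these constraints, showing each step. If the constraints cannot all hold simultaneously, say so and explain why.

These constraints are not satisfiable: by the triangle inequality in triangle BCQ, (1) BC = 6 and (4) QB = 7 force CQ ≤ 6 + 7 = 13, but (6) says CQ = 17. No planar figure meets all of them, so nothing further can be derived.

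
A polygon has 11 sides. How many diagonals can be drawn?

Each of the 11 vertices connects to 8 non-adjacent vertices via diagonals.
Total connections = 11 × 8 = 88, but each diagonal is counted twice.
Number of diagonals = 88 / 2 = 44.

44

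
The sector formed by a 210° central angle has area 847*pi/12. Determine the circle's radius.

Sector area A = πr² × θ/360, so r² = 360A / (πθ).
r² = 360 × 847*pi/12 / (π × 210)
r² = 121
r = 11

11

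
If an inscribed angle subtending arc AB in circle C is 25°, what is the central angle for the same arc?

Central angle = 2 × 25° = 50° (inscribed angle theorem).

50°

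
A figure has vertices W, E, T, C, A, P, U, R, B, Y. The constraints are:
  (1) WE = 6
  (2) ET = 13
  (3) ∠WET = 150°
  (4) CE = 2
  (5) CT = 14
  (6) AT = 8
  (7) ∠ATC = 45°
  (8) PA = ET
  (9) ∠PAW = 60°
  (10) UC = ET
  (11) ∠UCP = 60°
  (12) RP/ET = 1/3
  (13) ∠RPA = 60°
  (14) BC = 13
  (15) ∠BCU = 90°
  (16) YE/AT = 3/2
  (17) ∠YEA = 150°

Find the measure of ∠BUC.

From the given relations: UC = ET = 13.
Step 1: By the law of cosines on triangle UCB: UB² = 13² + 13² − 2·13·13·cos(90°) = 338, so UB = 13·√2.
Step 2: By the inverse law of cosines on triangle BUC: cos(∠BUC) = ((13·√2)² + 13² − 13²) / (2·13·√2·13) = 338/478 = 0.7071, so ∠BUC = 45°.

Therefore, the measure of angle ∠BUC = 45°.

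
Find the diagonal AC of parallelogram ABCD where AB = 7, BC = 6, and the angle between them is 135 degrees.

Law of cosines: d^2 = 7^2 + 6^2 - 2(7)(6)cos(135°) = 42*sqrt(2) + 85, so d = sqrt(42*sqrt(2) + 85).

sqrt(42*sqrt(2) + 85)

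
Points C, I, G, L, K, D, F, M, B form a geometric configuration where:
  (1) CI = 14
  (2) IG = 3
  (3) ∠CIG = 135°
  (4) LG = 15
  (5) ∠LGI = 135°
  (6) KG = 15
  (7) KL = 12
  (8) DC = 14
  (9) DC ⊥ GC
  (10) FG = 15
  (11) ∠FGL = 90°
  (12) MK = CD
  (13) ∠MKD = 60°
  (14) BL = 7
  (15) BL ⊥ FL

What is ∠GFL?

Step 1: By the law of cosines on triangle FGL: FL² = 15² + 15² − 2·15·15·cos(90°) = 450, so FL = 15·√2.
Step 2: By the inverse law of cosines on triangle GFL: cos(∠GFL) = (15² + (15·√2)² − 15²) / (2·15·15·√2) = 450/636.4 = 0.7071, so ∠GFL = 45°.

Therefore, the measure of angle ∠GFL = 45°.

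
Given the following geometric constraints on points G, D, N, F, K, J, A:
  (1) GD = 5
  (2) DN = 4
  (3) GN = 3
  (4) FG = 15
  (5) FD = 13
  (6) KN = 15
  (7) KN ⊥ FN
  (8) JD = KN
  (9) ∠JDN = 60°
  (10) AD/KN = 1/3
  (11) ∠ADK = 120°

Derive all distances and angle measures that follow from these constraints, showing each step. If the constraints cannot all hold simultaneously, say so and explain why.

The constraints are consistent.

From the given relations:
  JD = KN = 15
  AD = 1/3·KN = 1/3·15 = 5

Step 1: From ND = 4, DJ = 15, and ∠NDJ = 60°, by the law of cosines:
  NJ² = ND² + DJ² - 2·ND·DJ·cos(60°) = 16 + 225 - 60 = 181
  NJ = √181

Step 2: From GD = 5, GF = 15, DF = 13, by the inverse law of cosines:
  cos(∠DGF) = (GD² + GF² - DF²) / (2·GD·GF)
  ∠DGF = 57.32°

Step 3: From GD = 5, GN = 3, DN = 4, by the inverse law of cosines:
  cos(∠DGN) = (GD² + GN² - DN²) / (2·GD·GN)
  ∠DGN = 53.13°

Step 4: From DF = 13, DG = 5, FG = 15, by the inverse law of cosines:
  cos(∠FDG) = (DF² + DG² - FG²) / (2·DF·DG)
  ∠FDG = 103.8°

Step 5: From DG = 5, DN = 4, GN = 3, by the inverse law of cosines:
  cos(∠GDN) = (DG² + DN² - GN²) / (2·DG·DN)
  ∠GDN = 36.87°

Step 6: From ND = 4, NG = 3, DG = 5, by the inverse law of cosines:
  cos(∠DNG) = (ND² + NG² - DG²) / (2·ND·NG)
  ∠DNG = 90°

Step 7: From FD = 13, FG = 15, DG = 5, by the inverse law of cosines:
  cos(∠DFG) = (FD² + FG² - DG²) / (2·FD·FG)
  ∠DFG = 18.89°

Step 8: From ND = 4, NJ = √181, DJ = 15, by the inverse law of cosines:
  cos(∠DNJ) = (ND² + NJ² - DJ²) / (2·ND·NJ)
  ∠DNJ = 105.08°

Step 9: From JD = 15, JN = √181, DN = 4, by the inverse law of cosines:
  cos(∠DJN) = (JD² + JN² - DN²) / (2·JD·JN)
  ∠DJN = 14.92°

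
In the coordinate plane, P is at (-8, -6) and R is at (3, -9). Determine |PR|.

d = sqrt((3 - -8)^2 + (-9 - -6)^2)
d = sqrt(11^2 + -3^2)
d = sqrt(121 + 9)
d = sqrt(130)

sqrt(130)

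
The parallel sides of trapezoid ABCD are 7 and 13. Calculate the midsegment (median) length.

midsegment = (7 + 13) / 2 = 20 / 2 = 10

10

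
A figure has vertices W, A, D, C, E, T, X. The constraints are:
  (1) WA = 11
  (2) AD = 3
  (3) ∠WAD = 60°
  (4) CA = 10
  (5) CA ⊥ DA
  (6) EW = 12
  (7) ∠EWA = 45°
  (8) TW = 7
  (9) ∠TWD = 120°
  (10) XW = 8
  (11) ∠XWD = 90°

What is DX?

Step 1: By the law of cosines on triangle DAW: DW² = 3² + 11² − 2·3·11·cos(60°) = 97, so DW = √97.
Step 2: By the law of cosines on triangle DWX: DX² = √97² + 8² − 2·√97·8·cos(90°) = 161, so DX = √161.

Therefore, the length of DX = √161.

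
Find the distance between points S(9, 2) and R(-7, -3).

d = sqrt((-7 - 9)^2 + (-3 - 2)^2)
d = sqrt(-16^2 + -5^2)
d = sqrt(256 + 25)
d = sqrt(281)

sqrt(281)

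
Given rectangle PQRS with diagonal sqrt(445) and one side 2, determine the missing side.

The diagonal of a rectangle forms a right triangle with the two sides.
Rearranging the Pythagorean theorem: missing side = sqrt(d^2 - known^2).
= sqrt(445 - 4) = sqrt(441) = 21.

21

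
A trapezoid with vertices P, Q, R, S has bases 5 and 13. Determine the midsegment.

The midsegment of a trapezoid = (base1 + base2) / 2
midsegment = (5 + 13) / 2
midsegment = 18 / 2
midsegment = 9

9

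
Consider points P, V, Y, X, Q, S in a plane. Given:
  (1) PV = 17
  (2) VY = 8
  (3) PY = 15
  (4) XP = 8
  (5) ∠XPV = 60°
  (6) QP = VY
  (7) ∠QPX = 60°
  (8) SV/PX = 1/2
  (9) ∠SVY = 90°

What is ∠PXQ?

From the given relations: QP = VY = 8.
Step 1: By the law of cosines on triangle XPQ: XQ² = 8² + 8² − 2·8·8·cos(60°) = 64, so XQ = 8.
Step 2: By the inverse law of cosines on triangle PXQ: cos(∠PXQ) = (8² + 8² − 8²) / (2·8·8) = 64/128 = 0.5, so ∠PXQ = 60°.

Therefore, the measure of angle ∠PXQ = 60°.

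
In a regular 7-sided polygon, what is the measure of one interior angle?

Each interior angle of a regular n-gon is (n - 2) * 180 / n.
For n = 7: (7 - 2) * 180 / 7 = 900/7 = 900/7 degrees.

900/7 degrees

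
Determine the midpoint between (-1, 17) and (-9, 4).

The midpoint is the average of the coordinates:
x: (-1 + -9)/2 = -5
y: (17 + 4)/2 = 21/2
Midpoint = (-5, 21/2)

(-5, 21/2)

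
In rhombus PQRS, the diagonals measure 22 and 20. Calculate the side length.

Half-diagonals are 11 and 10. side = sqrt(11^2 + 10^2) = sqrt(221)

sqrt(221)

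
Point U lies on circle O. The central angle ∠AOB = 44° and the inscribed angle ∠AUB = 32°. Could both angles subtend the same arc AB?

By the inscribed angle theorem, the inscribed angle for a central angle of 44° should be 44° / 2 = 22°.
The given inscribed angle is 32°, which does not equal 22°.
Therefore, no, they do not correspond to the same arc.

No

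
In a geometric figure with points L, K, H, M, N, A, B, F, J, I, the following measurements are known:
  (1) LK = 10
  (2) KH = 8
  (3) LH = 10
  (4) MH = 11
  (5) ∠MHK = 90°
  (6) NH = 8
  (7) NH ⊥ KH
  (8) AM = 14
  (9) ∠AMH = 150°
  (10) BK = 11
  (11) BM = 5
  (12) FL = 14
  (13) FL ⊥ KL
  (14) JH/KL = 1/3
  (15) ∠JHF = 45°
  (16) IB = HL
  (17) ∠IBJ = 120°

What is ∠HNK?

Step 1: By the law of cosines on triangle NHK: NK² = 8² + 8² − 2·8·8·cos(90°) = 128, so NK = 8·√2.
Step 2: By the inverse law of cosines on triangle HNK: cos(∠HNK) = (8² + (8·√2)² − 8²) / (2·8·8·√2) = 128/181.02 = 0.7071, so ∠HNK = 45°.

Therefore, the measure of angle ∠HNK = 45°.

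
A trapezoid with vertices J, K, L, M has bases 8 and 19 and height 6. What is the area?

A trapezoid's area equals the midsegment times the height.
The midsegment is (8 + 19) / 2 = 27/2.
Area = 27/2 * 6 = 81.

81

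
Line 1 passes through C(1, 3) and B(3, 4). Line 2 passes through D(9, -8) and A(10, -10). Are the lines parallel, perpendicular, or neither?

Slope of line 1: m1 = (4 - 3)/(3 - 1) = 1/2 = 1/2
Slope of line 2: m2 = (-10 - -8)/(10 - 9) = -2/1 = -2
Two lines are perpendicular when the product of their slopes is -1 (negative reciprocals).
m1 * m2 = (1/2) * (-2) = -1, confirming perpendicularity.

Perpendicular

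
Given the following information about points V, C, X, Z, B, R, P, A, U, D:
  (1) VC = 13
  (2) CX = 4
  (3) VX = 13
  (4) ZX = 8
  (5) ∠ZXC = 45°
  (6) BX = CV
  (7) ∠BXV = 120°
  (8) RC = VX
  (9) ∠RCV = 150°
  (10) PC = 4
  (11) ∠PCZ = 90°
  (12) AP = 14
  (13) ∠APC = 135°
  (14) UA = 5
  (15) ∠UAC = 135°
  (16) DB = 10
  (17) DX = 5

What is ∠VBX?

From the given relations: BX = CV = 13.
Step 1: By the law of cosines on triangle BXV: BV² = 13² + 13² − 2·13·13·cos(120°) = 507, so BV = 13·√3.
Step 2: By the inverse law of cosines on triangle VBX: cos(∠VBX) = ((13·√3)² + 13² − 13²) / (2·13·√3·13) = 507/585.43 = 0.866, so ∠VBX = 30°.

Therefore, the measure of angle ∠VBX = 30°.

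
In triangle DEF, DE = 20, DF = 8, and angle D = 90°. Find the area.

Area = (1/2)(20)(8) sin(90°) = (1/2)(20)(8)(1) = 80

80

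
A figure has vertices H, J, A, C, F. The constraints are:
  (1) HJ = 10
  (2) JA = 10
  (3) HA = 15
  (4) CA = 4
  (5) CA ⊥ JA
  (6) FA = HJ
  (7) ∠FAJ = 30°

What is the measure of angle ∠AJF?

From the given relations: FA = HJ = 10.
Step 1: By the law of cosines on triangle JAF: JF² = 10² + 10² − 2·10·10·cos(30°) = 26.79, so JF ≈ 5.18.
Step 2: By the inverse law of cosines on triangle AJF: cos(∠AJF) = (10² + 5.18² − 10²) / (2·10·5.18) = 26.79/103.53 = 0.2588, so ∠AJF = 75°.

Therefore, the measure of angle ∠AJF = 75°.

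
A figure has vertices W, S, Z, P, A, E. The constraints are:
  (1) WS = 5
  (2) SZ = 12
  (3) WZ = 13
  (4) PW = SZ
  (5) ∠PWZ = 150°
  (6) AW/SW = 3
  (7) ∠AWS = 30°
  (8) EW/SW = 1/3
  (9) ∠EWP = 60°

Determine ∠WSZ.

Step 1: By the inverse law of cosines on triangle WSZ: cos(∠WSZ) = (5² + 12² − 13²) / (2·5·12) = 0/120 = 0, so ∠WSZ = 90°.

Therefore, the measure of angle ∠WSZ = 90°.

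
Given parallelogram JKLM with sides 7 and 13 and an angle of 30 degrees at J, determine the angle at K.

Opposite sides of a parallelogram are parallel, so consecutive angles form co-interior angles on a transversal.
Co-interior angles sum to 180°, giving angle K = 180 - 30 = 150 degrees.

150 degrees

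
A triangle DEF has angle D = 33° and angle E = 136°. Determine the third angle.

Let angle F = x. Then 33 + 136 + x = 180.
x = 180 - 169 = 11 degrees.

11 degrees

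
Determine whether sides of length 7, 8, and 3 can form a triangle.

For three segments to close into a triangle, no single side can be as long as the other two combined.
The longest side is 8, and 3 + 7 = 10 > 8.
A triangle can be formed.

Yes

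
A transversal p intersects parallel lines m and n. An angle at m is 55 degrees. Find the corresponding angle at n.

Corresponding angles are equal: 55 degrees.

55 degrees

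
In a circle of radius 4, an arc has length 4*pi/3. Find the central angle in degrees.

Arc length L = 2πr × θ/360, so θ = 360L / (2πr).
θ = 360 × 4*pi/3 / (2π × 4)
θ = 60°
θ = 60°

60°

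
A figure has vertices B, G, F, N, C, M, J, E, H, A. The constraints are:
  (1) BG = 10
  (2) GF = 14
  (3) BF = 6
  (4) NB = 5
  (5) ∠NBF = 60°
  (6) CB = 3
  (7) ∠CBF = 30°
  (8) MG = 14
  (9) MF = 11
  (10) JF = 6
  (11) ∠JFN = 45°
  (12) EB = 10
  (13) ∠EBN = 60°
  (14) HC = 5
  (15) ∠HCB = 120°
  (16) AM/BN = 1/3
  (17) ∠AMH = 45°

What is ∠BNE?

Step 1: By the law of cosines on triangle NBE: NE² = 5² + 10² − 2·5·10·cos(60°) = 75, so NE = 5·√3.
Step 2: By the inverse law of cosines on triangle BNE: cos(∠BNE) = (5² + (5·√3)² − 10²) / (2·5·5·√3) = 0/86.6 = 0, so ∠BNE = 90°.

Therefore, the measure of angle ∠BNE = 90°.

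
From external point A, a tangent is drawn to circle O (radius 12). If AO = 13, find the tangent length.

Let T be the point of tangency. Then OT ⊥ AT (radius ⊥ tangent).
In right triangle OTA: OA² = OT² + AT²
13² = 12² + AT²
AT² = 25, AT = 5

5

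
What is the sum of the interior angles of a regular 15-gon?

The sum of interior angles of an n-sided polygon is (n - 2) * 180.
For n = 15: (15 - 2) * 180 = 13 * 180 = 2340 degrees.

2340 degrees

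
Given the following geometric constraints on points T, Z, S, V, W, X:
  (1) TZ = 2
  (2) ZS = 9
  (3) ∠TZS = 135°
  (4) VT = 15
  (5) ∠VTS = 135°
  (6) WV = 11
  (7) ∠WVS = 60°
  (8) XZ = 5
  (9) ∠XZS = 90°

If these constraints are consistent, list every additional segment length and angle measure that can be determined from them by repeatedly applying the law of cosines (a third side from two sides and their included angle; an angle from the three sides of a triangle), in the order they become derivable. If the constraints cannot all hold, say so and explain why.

The constraints are consistent. Derivable facts, in order:
After 1 step:
- SX = √106
- TS ≈ 10.51
After 2 steps:
- SV ≈ 23.63
- ∠STZ = 37.27°
- ∠SXZ = 60.95°
- ∠TSZ = 7.73°
- ∠XSZ = 29.05°
After 3 steps:
- SW ≈ 20.48
- ∠SVT = 18.33°
- ∠TSV = 26.67°
After 4 steps:
- ∠SWV = 92.28°
- ∠VSW = 27.72°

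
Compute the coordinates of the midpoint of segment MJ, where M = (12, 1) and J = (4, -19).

The midpoint is the average of the coordinates:
x: (12 + 4)/2 = 8
y: (1 + -19)/2 = -9
Midpoint = (8, -9)

(8, -9)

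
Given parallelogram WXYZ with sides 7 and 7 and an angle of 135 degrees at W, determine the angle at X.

Opposite sides of a parallelogram are parallel, so consecutive angles form co-interior angles on a transversal.
Co-interior angles sum to 180°, giving angle X = 180 - 135 = 45 degrees.

45 degrees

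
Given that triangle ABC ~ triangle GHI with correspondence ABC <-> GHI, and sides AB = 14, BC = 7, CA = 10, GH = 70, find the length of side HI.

Since the triangles are similar, the ratio of corresponding sides is constant.
Scale factor k = GH / AB = 70 / 14 = 5
HI = k * BC = 5 * 7 = 35

35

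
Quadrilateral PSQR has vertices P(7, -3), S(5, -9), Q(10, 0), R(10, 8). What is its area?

Using the Shoelace formula for a quadrilateral (vertices in order):
Area = (1/2)|sum of (x_i * y_(i+1) - x_(i+1) * y_i)|
Terms: (7*-9 - 5*-3) = -48, (5*0 - 10*-9) = 90, (10*8 - 10*0) = 80, (10*-3 - 7*8) = -86
Sum = 36
Area = (1/2)(36) = 18

18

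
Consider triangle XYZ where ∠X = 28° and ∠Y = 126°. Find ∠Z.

By the triangle angle sum property, the three interior angles of any triangle add up to 180°.
We know angle X = 28° and angle Y = 126°, so their sum is 154°.
Therefore angle Z = 180° - 154° = 26°.

26 degrees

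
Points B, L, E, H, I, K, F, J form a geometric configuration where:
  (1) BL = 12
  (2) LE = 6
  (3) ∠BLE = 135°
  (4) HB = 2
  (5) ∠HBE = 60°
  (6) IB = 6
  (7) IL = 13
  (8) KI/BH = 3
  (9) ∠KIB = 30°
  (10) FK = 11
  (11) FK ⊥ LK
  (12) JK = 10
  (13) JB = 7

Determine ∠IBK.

From the given relations: KI = 3·BH = 3·2 = 6.
Step 1: By the law of cosines on triangle BIK: BK² = 6² + 6² − 2·6·6·cos(30°) = 9.65, so BK ≈ 3.11.
Step 2: By the inverse law of cosines on triangle IBK: cos(∠IBK) = (6² + 3.11² − 6²) / (2·6·3.11) = 9.65/37.27 = 0.2588, so ∠IBK = 75°.

Therefore, the measure of angle ∠IBK = 75°.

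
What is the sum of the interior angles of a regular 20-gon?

The sum of interior angles of an n-sided polygon is (n - 2) * 180.
For n = 20: (20 - 2) * 180 = 18 * 180 = 3240 degrees.

3240 degrees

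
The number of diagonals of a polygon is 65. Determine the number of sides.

Using d = n(n - 3)/2, we solve 65 = n(n - 3)/2.
So n(n - 3) = 130.
Testing n = 13: 13 * 10 = 130 = 130. Correct.
The polygon has 13 sides.

13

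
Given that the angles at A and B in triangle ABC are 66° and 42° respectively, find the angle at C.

Let angle C = x. Then 66 + 42 + x = 180.
x = 180 - 108 = 72 degrees.

72 degrees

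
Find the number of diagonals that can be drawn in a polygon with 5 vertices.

Total line segments between 5 vertices = C(5,2) = 10.
Subtract the 5 sides: 10 - 5 = 5 diagonals.

5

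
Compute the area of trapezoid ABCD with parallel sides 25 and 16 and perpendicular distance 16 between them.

Area of a trapezoid = (base1 + base2) * height / 2
Area = (25 + 16) * 16 / 2
Area = 41 * 16 / 2
Area = 656 / 2
Area = 328

328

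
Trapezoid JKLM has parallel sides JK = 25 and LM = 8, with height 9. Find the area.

Area = (25 + 8) * 9 / 2 = 297 / 2 = 297/2

297/2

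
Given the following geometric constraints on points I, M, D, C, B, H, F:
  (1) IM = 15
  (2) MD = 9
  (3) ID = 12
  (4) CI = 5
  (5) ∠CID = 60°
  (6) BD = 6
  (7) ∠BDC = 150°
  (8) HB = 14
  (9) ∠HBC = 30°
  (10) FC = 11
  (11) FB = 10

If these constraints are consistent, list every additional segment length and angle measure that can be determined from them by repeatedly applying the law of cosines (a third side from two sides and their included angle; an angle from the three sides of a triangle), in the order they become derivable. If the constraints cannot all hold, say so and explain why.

The constraints are consistent. Derivable facts, in order:
After 1 step:
- DC = √109
- ∠DIM = 36.87°
- ∠DMI = 53.13°
- ∠IDM = 90°
After 2 steps:
- CB ≈ 15.92
- ∠CDI = 24.5°
- ∠DCI = 95.5°
After 3 steps:
- CH ≈ 7.96
- ∠BCD = 10.86°
- ∠BCF = 38.4°
- ∠BFC = 98.49°
- ∠CBD = 19.14°
- ∠CBF = 43.1°
After 4 steps:
- ∠BCH = 61.52°
- ∠BHC = 88.48°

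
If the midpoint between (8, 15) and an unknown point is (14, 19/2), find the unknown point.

Using the midpoint formula: M = ((x1 + x2)/2, (y1 + y2)/2)
We know M = (14, 19/2) and C = (8, 15)
For x: 14 = (8 + x2)/2, so x2 = 2*14 - 8 = 20
For y: 19/2 = (15 + y2)/2, so y2 = 2*19/2 - 15 = 4
D = (20, 4)

(20, 4)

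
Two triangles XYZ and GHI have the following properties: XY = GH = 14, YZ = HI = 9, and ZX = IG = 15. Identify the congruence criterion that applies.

Consider the given information: XY = GH = 14, YZ = HI = 9, and ZX = IG = 15
This is not SAS or HL: SAS requires two sides and the included angle between them. HL only applies to right triangles with matching hypotenuse and leg.
The correct criterion is SSS. All three pairs of corresponding sides are equal (Side-Side-Side).

SSS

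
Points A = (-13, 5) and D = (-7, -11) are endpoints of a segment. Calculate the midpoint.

The midpoint is the average of the coordinates:
x: (-13 + -7)/2 = -10
y: (5 + -11)/2 = -3
Midpoint = (-10, -3)

(-10, -3)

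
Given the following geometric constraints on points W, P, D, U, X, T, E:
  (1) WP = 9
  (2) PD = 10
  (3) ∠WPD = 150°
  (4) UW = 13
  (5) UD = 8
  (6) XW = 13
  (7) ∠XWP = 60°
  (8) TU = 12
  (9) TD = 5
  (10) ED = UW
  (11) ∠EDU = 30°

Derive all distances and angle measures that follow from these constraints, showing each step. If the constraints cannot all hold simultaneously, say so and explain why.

The constraints are consistent.

From the given relations:
  ED = UW = 13

Step 1: From WP = 9, PD = 10, and ∠WPD = 150°, by the law of cosines:
  WD² = WP² + PD² - 2·WP·PD·cos(150°) = 81 + 100 + 155.9 = 336.9
  WD ≈ 18.35

Step 2: From PW = 9, WX = 13, and ∠PWX = 60°, by the law of cosines:
  PX² = PW² + WX² - 2·PW·WX·cos(60°) = 81 + 169 - 117 = 133
  PX = √133

Step 3: From UD = 8, DE = 13, and ∠UDE = 30°, by the law of cosines:
  UE² = UD² + DE² - 2·UD·DE·cos(30°) = 64 + 169 - 180.1 = 52.87
  UE ≈ 7.27

Step 4: From DT = 5, DU = 8, TU = 12, by the inverse law of cosines:
  cos(∠TDU) = (DT² + DU² - TU²) / (2·DT·DU)
  ∠TDU = 133.43°

Step 5: From UD = 8, UT = 12, DT = 5, by the inverse law of cosines:
  cos(∠DUT) = (UD² + UT² - DT²) / (2·UD·UT)
  ∠DUT = 17.61°

Step 6: From TD = 5, TU = 12, DU = 8, by the inverse law of cosines:
  cos(∠DTU) = (TD² + TU² - DU²) / (2·TD·TU)
  ∠DTU = 28.96°

Step 7: From WD = 18.35, WP = 9, DP = 10, by the inverse law of cosines:
  cos(∠DWP) = (WD² + WP² - DP²) / (2·WD·WP)
  ∠DWP = 15.81°

Step 8: From WD = 18.35, WU = 13, DU = 8, by the inverse law of cosines:
  cos(∠DWU) = (WD² + WU² - DU²) / (2·WD·WU)
  ∠DWU = 22.19°

Step 9: From PW = 9, PX = √133, WX = 13, by the inverse law of cosines:
  cos(∠WPX) = (PW² + PX² - WX²) / (2·PW·PX)
  ∠WPX = 77.48°

Step 10: From DP = 10, DW = 18.35, PW = 9, by the inverse law of cosines:
  cos(∠PDW) = (DP² + DW² - PW²) / (2·DP·DW)
  ∠PDW = 14.19°

Step 11: From DU = 8, DW = 18.35, UW = 13, by the inverse law of cosines:
  cos(∠UDW) = (DU² + DW² - UW²) / (2·DU·DW)
  ∠UDW = 37.85°

Step 12: From UD = 8, UE = 7.27, DE = 13, by the inverse law of cosines:
  cos(∠DUE) = (UD² + UE² - DE²) / (2·UD·UE)
  ∠DUE = 116.62°

Step 13: From UD = 8, UW = 13, DW = 18.35, by the inverse law of cosines:
  cos(∠DUW) = (UD² + UW² - DW²) / (2·UD·UW)
  ∠DUW = 119.96°

Step 14: From XP = √133, XW = 13, PW = 9, by the inverse law of cosines:
  cos(∠PXW) = (XP² + XW² - PW²) / (2·XP·XW)
  ∠PXW = 42.52°

Step 15: From ED = 13, EU = 7.27, DU = 8, by the inverse law of cosines:
  cos(∠DEU) = (ED² + EU² - DU²) / (2·ED·EU)
  ∠DEU = 33.38°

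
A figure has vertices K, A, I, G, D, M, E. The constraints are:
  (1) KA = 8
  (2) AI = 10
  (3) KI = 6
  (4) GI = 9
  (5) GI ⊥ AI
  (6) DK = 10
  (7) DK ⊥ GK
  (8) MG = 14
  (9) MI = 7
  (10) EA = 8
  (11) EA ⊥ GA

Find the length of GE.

Step 1: By the law of cosines on triangle GIA: GA² = 9² + 10² − 2·9·10·cos(90°) = 181, so GA = √181.
Step 2: By the law of cosines on triangle GAE: GE² = √181² + 8² − 2·√181·8·cos(90°) = 245, so GE = 7·√5.

Therefore, the length of GE = 7·√5.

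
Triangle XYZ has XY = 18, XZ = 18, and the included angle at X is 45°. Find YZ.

When two sides and the included angle are known, the law of cosines gives the third side.
c^2 = a^2 + b^2 - 2ab cos(C) generalizes the Pythagorean theorem to non-right triangles.
Here: YZ^2 = 324 + 324 - 648*(sqrt(2)/2) = 648 - 324*sqrt(2)
YZ = 18*sqrt(2 - sqrt(2))

18*sqrt(2 - sqrt(2))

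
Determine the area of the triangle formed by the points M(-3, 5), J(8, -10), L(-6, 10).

The Shoelace formula computes the area from vertex coordinates by summing cross products.
For vertices (-3,5), (8,-10), (-6,10):
Signed sum = -3*-10 - 8*5 + 8*10 - -6*-10 + -6*5 - -3*10
= -10 + 20 + 0 = 10
Area = (1/2)|10| = 5.

5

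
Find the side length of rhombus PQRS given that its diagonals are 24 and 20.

The diagonals of a rhombus bisect each other at right angles.
Half-diagonals: 24/2 = 12 and 20/2 = 10
side = sqrt(12^2 + 10^2)
side = sqrt(144 + 100)
side = sqrt(244) = 2*sqrt(61)

2*sqrt(61)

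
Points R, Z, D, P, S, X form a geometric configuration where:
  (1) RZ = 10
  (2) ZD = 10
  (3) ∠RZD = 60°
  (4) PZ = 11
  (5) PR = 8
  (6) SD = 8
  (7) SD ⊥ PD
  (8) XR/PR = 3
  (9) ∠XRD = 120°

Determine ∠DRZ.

Step 1: By the law of cosines on triangle RZD: RD² = 10² + 10² − 2·10·10·cos(60°) = 100, so RD = 10.
Step 2: By the inverse law of cosines on triangle DRZ: cos(∠DRZ) = (10² + 10² − 10²) / (2·10·10) = 100/200 = 0.5, so ∠DRZ = 60°.

Therefore, the measure of angle ∠DRZ = 60°.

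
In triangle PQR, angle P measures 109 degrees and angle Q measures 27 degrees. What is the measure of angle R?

Let angle R = x. Then 109 + 27 + x = 180.
x = 180 - 136 = 44 degrees.

44 degrees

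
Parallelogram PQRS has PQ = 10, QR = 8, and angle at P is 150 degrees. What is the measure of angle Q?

In a parallelogram, consecutive angles are supplementary (sum to 180°).
angle Q = 180 - angle P
angle Q = 180 - 150
angle Q = 30 degrees

30 degrees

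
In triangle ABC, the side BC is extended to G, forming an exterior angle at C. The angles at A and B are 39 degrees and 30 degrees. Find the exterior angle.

By the exterior angle theorem, an exterior angle of a triangle equals the sum of the two remote interior angles.
Exterior angle = angle A + angle B
Exterior angle = 39 + 30 = 69 degrees

69 degrees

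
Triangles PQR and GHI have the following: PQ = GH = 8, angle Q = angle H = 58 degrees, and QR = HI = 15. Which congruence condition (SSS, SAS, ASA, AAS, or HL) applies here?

The given information provides:
PQ = GH = 8, angle Q = angle H = 58 degrees, and QR = HI = 15
This matches the SAS congruence theorem.
Two pairs of corresponding sides and the included angle are equal (Side-Angle-Side).

SAS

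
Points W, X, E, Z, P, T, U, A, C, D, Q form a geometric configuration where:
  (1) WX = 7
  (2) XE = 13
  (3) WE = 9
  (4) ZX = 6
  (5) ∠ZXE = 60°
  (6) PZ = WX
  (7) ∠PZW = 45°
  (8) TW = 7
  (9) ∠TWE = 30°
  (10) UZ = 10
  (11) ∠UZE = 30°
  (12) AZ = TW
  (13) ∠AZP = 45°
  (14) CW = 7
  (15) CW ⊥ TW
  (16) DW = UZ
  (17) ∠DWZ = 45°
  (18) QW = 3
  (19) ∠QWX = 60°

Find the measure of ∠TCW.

Step 1: By the law of cosines on triangle CWT: CT² = 7² + 7² − 2·7·7·cos(90°) = 98, so CT = 7·√2.
Step 2: By the inverse law of cosines on triangle TCW: cos(∠TCW) = ((7·√2)² + 7² − 7²) / (2·7·√2·7) = 98/138.59 = 0.7071, so ∠TCW = 45°.

Therefore, the measure of angle ∠TCW = 45°.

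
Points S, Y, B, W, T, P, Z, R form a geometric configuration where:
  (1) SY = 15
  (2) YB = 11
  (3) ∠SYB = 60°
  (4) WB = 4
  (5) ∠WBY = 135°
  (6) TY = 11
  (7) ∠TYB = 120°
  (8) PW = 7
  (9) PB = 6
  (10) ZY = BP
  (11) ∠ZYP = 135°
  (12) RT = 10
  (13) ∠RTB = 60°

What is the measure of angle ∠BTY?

Step 1: By the law of cosines on triangle TYB: TB² = 11² + 11² − 2·11·11·cos(120°) = 363, so TB = 11·√3.
Step 2: By the inverse law of cosines on triangle BTY: cos(∠BTY) = ((11·√3)² + 11² − 11²) / (2·11·√3·11) = 363/419.16 = 0.866, so ∠BTY = 30°.

Therefore, the measure of angle ∠BTY = 30°.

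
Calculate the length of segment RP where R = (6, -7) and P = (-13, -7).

The horizontal distance is |-13 - 6| = 19 and the vertical distance is |-7 - -7| = 0.
By the Pythagorean theorem, d = sqrt(19^2 + 0^2) = sqrt(361) = 19.

19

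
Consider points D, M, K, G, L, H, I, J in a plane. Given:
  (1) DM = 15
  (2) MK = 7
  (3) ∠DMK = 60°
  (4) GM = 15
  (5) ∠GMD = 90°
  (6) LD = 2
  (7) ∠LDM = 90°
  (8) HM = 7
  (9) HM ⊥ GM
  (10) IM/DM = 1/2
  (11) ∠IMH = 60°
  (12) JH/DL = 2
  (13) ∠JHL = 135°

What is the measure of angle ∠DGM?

Step 1: By the law of cosines on triangle GMD: GD² = 15² + 15² − 2·15·15·cos(90°) = 450, so GD = 15·√2.
Step 2: By the inverse law of cosines on triangle DGM: cos(∠DGM) = ((15·√2)² + 15² − 15²) / (2·15·√2·15) = 450/636.4 = 0.7071, so ∠DGM = 45°.

Therefore, the measure of angle ∠DGM = 45°.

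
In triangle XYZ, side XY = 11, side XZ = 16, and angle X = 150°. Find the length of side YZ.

By the law of cosines: YZ^2 = XY^2 + XZ^2 - 2*XY*XZ*cos(X)
YZ^2 = 11^2 + 16^2 - 2*11*16*cos(150°)
YZ^2 = 121 + 256 - 352*(-sqrt(3)/2)
YZ^2 = 176*sqrt(3) + 377
YZ = sqrt(176*sqrt(3) + 377)

sqrt(176*sqrt(3) + 377)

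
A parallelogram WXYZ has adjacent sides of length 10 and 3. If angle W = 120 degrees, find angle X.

Consecutive angles are supplementary: angle X = 180 - 120 = 60 degrees.

60 degrees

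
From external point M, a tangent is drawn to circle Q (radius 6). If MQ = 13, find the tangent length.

The tangent, radius, and line from the external point to the center form a right triangle.
The right angle is where the tangent meets the radius.
By the Pythagorean theorem: tangent² + 6² = 13²
tangent² = 169 - 36 = 133
tangent = sqrt(133)

sqrt(133)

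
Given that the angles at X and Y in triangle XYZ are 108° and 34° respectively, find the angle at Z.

Let angle Z = x. Then 108 + 34 + x = 180.
x = 180 - 142 = 38 degrees.

38 degrees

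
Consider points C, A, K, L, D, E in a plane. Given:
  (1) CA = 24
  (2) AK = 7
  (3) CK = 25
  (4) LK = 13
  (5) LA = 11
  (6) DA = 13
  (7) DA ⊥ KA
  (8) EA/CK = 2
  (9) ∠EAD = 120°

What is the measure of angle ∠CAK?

Step 1: By the inverse law of cosines on triangle CAK: cos(∠CAK) = (24² + 7² − 25²) / (2·24·7) = 0/336 = 0, so ∠CAK = 90°.

Therefore, the measure of angle ∠CAK = 90°.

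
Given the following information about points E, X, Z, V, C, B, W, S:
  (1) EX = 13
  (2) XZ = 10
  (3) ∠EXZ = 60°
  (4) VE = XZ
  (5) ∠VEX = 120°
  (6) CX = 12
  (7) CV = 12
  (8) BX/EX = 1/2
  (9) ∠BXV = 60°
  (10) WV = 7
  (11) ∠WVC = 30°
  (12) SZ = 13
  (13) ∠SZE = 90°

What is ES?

Step 1: By the law of cosines on triangle ZXE: ZE² = 10² + 13² − 2·10·13·cos(60°) = 139, so ZE = √139.
Step 2: By the law of cosines on triangle EZS: ES² = √139² + 13² − 2·√139·13·cos(90°) = 308, so ES = 2·√77.

Therefore, the length of ES = 2·√77.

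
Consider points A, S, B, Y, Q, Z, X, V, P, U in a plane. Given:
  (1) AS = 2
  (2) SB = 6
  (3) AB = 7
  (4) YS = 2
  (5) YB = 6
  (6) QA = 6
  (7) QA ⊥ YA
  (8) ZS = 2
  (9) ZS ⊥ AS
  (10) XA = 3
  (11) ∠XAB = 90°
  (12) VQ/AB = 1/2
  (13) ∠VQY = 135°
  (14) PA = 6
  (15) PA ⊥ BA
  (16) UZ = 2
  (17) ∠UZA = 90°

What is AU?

Step 1: By the law of cosines on triangle ZSA: ZA² = 2² + 2² − 2·2·2·cos(90°) = 8, so ZA = 2·√2.
Step 2: By the law of cosines on triangle AZU: AU² = (2·√2)² + 2² − 2·2·√2·2·cos(90°) = 12, so AU = 2·√3.

Therefore, the length of AU = 2·√3.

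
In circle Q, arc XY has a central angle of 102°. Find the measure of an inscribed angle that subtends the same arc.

By the inscribed angle theorem, the inscribed angle is half the central angle.
Inscribed angle = 102° / 2 = 51°

51°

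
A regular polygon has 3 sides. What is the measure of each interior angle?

Each interior angle of a regular n-gon is (n - 2) * 180 / n.
For n = 3: (3 - 2) * 180 / 3 = 180/3 = 60 degrees.

60 degrees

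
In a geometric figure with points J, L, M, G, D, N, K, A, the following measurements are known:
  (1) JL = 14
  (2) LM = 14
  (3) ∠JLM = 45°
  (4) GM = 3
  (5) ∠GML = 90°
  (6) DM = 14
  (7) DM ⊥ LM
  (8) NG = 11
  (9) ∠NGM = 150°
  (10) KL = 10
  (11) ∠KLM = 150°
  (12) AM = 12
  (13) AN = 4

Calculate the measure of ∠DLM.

Step 1: By the law of cosines on triangle LMD: LD² = 14² + 14² − 2·14·14·cos(90°) = 392, so LD = 14·√2.
Step 2: By the inverse law of cosines on triangle DLM: cos(∠DLM) = ((14·√2)² + 14² − 14²) / (2·14·√2·14) = 392/554.37 = 0.7071, so ∠DLM = 45°.

Therefore, the measure of angle ∠DLM = 45°.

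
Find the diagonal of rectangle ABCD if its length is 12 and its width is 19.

Using the Pythagorean theorem:
d² = 12² + 19² = 144 + 361 = 505
d = sqrt(505)

sqrt(505)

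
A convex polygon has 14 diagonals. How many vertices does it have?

Using d = n(n - 3)/2, we solve 14 = n(n - 3)/2.
So n(n - 3) = 28.
Testing n = 7: 7 * 4 = 28 = 28. Correct.
The polygon has 7 sides.

7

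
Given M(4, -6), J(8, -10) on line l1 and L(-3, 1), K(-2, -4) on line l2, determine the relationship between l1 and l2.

Slope of line 1: m1 = (-10 - -6)/(8 - 4) = -4/4 = -1
Slope of line 2: m2 = (-4 - 1)/(-2 - -3) = -5/1 = -5
m1 != m2 and m1*m2 = 5 != -1. Neither.

Neither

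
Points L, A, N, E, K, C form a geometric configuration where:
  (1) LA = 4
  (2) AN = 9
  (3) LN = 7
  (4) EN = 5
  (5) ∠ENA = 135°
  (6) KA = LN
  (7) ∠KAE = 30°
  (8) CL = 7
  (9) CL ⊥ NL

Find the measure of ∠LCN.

Step 1: By the law of cosines on triangle CLN: CN² = 7² + 7² − 2·7·7·cos(90°) = 98, so CN = 7·√2.
Step 2: By the inverse law of cosines on triangle LCN: cos(∠LCN) = (7² + (7·√2)² − 7²) / (2·7·7·√2) = 98/138.59 = 0.7071, so ∠LCN = 45°.

Therefore, the measure of angle ∠LCN = 45°.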